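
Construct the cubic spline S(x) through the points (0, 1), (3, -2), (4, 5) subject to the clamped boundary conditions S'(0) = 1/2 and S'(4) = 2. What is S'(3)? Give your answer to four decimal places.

Write σ_i for S''(x_i). With h_i = 3, 1 and divided differences Δ_i = -1, 7, the continuity of S' gives the tridiagonal system
  3·σ_0 + 8·σ_1 + 1·σ_2 = 6(Δ_1 - Δ_0) = 48
Clamped end conditions give two more equations: 2h_0·σ_0 + h_0·σ_1 = 6(Δ_0 - S'(0)) = -9 and h_1·σ_1 + 2h_1·σ_2 = 6(S'(4) - Δ_1) = -30.
Solving: σ_0 = -57/8, σ_1 = 45/4, σ_2 = -165/8.
On [3, 4], S'(x) = b_1 + 2c_1·(x - 3) + 3d_1·(x - 3)² with b_1 = Δ_1 - h_1(2σ_1 + σ_2)/6 = 107/16, c_1 = σ_1/2 = 45/8, d_1 = (σ_2 - σ_1)/(6h_1) = -85/16. So S'(3) = 107/16.

6.6875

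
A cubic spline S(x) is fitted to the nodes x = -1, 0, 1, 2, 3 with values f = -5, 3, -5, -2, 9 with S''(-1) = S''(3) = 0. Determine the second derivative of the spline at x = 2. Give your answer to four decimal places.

6.4286

Put m_i = S'' at the i-th knot. Here h = (1, 1, 1, 1) and Δ = (8, -8, 3, 11), so the interior equations h_(i-1)·m_(i-1) + 2(h_(i-1)+h_i)·m_i + h_i·m_(i+1) = 6(Δ_i − Δ_(i-1)) read
  1·m_0 + 4·m_1 + 1·m_2 = 6(Δ_1 - Δ_0) = -96
  1·m_1 + 4·m_2 + 1·m_3 = 6(Δ_2 - Δ_1) = 66
  1·m_2 + 4·m_3 + 1·m_4 = 6(Δ_3 - Δ_2) = 48
Natural end conditions: m_0 = m_4 = 0.
Forward elimination and back-substitution give m_0 = 0, m_1 = -207/7, m_2 = 156/7, m_3 = 45/7, m_4 = 0.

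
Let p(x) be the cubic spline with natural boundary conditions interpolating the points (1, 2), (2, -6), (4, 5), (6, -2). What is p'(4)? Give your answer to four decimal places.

3.8636

Write M_i for p''(x_i). With h_i = 1, 2, 2 and divided differences Δ_i = -8, 11/2, -7/2, the continuity of p' gives the tridiagonal system
  1·M_0 + 6·M_1 + 2·M_2 = 6(Δ_1 - Δ_0) = 81
  2·M_1 + 8·M_2 + 2·M_3 = 6(Δ_2 - Δ_1) = -54
Natural end conditions: M_0 = M_3 = 0.
Solving the tridiagonal system: M_0 = 0, M_1 = 189/11, M_2 = -243/22, M_3 = 0.
On [4, 6], p'(x) = b_2 + 2c_2·(x - 4) + 3d_2·(x - 4)² with b_2 = Δ_2 - h_2(2M_2 + M_3)/6 = 85/22, c_2 = M_2/2 = -243/44, d_2 = (M_3 - M_2)/(6h_2) = 81/88. So p'(4) = 85/22.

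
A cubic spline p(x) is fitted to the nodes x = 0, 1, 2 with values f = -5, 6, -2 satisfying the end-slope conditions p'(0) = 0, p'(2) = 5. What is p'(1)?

Let M_i = p''(x_i). Step sizes h_i = 1, 1; slopes of the chords Δ_i = (y_(i+1) - y_i)/h_i = 11, -8.
  1·M_0 + 4·M_1 + 1·M_2 = 6(Δ_1 - Δ_0) = -114
Clamped end conditions give two more equations: 2h_0·M_0 + h_0·M_1 = 6(Δ_0 - p'(0)) = 66 and h_1·M_1 + 2h_1·M_2 = 6(p'(2) - Δ_1) = 78.
Forward elimination and back-substitution give M_0 = 64, M_1 = -62, M_2 = 70.
On [1, 2], p'(x) = b_1 + 2c_1·(x - 1) + 3d_1·(x - 1)² with b_1 = Δ_1 - h_1(2M_1 + M_2)/6 = 1, c_1 = M_1/2 = -31, d_1 = (M_2 - M_1)/(6h_1) = 22. So p'(1) = 1.

1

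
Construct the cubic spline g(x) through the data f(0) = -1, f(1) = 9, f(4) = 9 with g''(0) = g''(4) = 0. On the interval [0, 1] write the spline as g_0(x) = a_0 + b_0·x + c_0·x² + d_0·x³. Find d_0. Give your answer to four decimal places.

Write M_i for g''(x_i). With h_i = 1, 3 and divided differences Δ_i = 10, 0, the continuity of g' gives the tridiagonal system
  1·M_0 + 8·M_1 + 3·M_2 = 6(Δ_1 - Δ_0) = -60
Natural end conditions: M_0 = M_2 = 0.
Forward elimination and back-substitution give M_0 = 0, M_1 = -15/2, M_2 = 0.
On [0, 1], with g_0(x) = a_0 + b_0·x + c_0·x² + d_0·x³: c_0 = M_0/2 = 0, d_0 = (M_1 - M_0)/(6h_0) = -5/4, b_0 = Δ_0 - h_0(2M_0 + M_1)/6 = 45/4.

-1.2500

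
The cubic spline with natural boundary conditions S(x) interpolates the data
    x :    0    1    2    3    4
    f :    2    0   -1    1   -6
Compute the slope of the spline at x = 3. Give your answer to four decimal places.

-1.7857

Let M_i = S''(x_i). Step sizes h_i = 1, 1, 1, 1; slopes of the chords Δ_i = (y_(i+1) - y_i)/h_i = -2, -1, 2, -7.
  1·M_0 + 4·M_1 + 1·M_2 = 6(Δ_1 - Δ_0) = 6
  1·M_1 + 4·M_2 + 1·M_3 = 6(Δ_2 - Δ_1) = 18
  1·M_2 + 4·M_3 + 1·M_4 = 6(Δ_3 - Δ_2) = -54
Natural end conditions: M_0 = M_4 = 0.
Solving: M_0 = 0, M_1 = -9/14, M_2 = 60/7, M_3 = -219/14, M_4 = 0.
On [3, 4], S'(x) = b_3 + 2c_3·(x - 3) + 3d_3·(x - 3)² with b_3 = Δ_3 - h_3(2M_3 + M_4)/6 = -25/14, c_3 = M_3/2 = -219/28, d_3 = (M_4 - M_3)/(6h_3) = 73/28. So S'(3) = -25/14.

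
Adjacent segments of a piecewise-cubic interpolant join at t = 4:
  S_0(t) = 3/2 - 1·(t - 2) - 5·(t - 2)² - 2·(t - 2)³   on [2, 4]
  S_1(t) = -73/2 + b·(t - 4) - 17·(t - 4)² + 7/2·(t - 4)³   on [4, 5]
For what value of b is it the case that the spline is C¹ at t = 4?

S_0'(t) = -1 - 10·(t - 2) - 6·(t - 2)², so S_0'(4) = -45. On the right, S_1'(4) = b, so b = -45.

-45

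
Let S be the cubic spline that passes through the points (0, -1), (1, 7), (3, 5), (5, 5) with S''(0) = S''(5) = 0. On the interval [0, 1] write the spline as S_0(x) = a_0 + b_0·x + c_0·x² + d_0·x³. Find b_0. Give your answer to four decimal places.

9.6818

Write m_i for S''(x_i). With h_i = 1, 2, 2 and divided differences Δ_i = 8, -1, 0, the continuity of S' gives the tridiagonal system
  1·m_0 + 6·m_1 + 2·m_2 = 6(Δ_1 - Δ_0) = -54
  2·m_1 + 8·m_2 + 2·m_3 = 6(Δ_2 - Δ_1) = 6
Natural end conditions: m_0 = m_3 = 0.
Solving the tridiagonal system: m_0 = 0, m_1 = -111/11, m_2 = 36/11, m_3 = 0.
On [0, 1], with S_0(x) = a_0 + b_0·x + c_0·x² + d_0·x³: c_0 = m_0/2 = 0, d_0 = (m_1 - m_0)/(6h_0) = -37/22, b_0 = Δ_0 - h_0(2m_0 + m_1)/6 = 213/22.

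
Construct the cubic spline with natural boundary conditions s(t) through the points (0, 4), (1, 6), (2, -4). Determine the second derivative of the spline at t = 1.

Let m_i = s''(x_i). Step sizes h_i = 1, 1; slopes of the chords Δ_i = (y_(i+1) - y_i)/h_i = 2, -10.
  1·m_0 + 4·m_1 + 1·m_2 = 6(Δ_1 - Δ_0) = -72
Natural end conditions: m_0 = m_2 = 0.
Solving the tridiagonal system: m_0 = 0, m_1 = -18, m_2 = 0.

-18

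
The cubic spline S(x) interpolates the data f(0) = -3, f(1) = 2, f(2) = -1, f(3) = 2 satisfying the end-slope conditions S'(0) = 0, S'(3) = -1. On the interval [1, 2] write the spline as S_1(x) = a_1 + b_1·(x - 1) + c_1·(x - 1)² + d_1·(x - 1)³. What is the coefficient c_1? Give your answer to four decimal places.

-11.9333

With M_i denoting the second derivative at x_i, h_i = 1, 1, 1, and Δ_i = (y_(i+1) − y_i)/h_i = 5, -3, 3:
  1·M_0 + 4·M_1 + 1·M_2 = 6(Δ_1 - Δ_0) = -48
  1·M_1 + 4·M_2 + 1·M_3 = 6(Δ_2 - Δ_1) = 36
Clamped end conditions give two more equations: 2h_0·M_0 + h_0·M_1 = 6(Δ_0 - S'(0)) = 30 and h_2·M_2 + 2h_2·M_3 = 6(S'(3) - Δ_2) = -24.
Hence M_0 = 404/15, M_1 = -358/15, M_2 = 308/15, M_3 = -334/15.
On [1, 2], with S_1(x) = a_1 + b_1·(x - 1) + c_1·(x - 1)² + d_1·(x - 1)³: c_1 = M_1/2 = -179/15, d_1 = (M_2 - M_1)/(6h_1) = 37/5, b_1 = Δ_1 - h_1(2M_1 + M_2)/6 = 23/15.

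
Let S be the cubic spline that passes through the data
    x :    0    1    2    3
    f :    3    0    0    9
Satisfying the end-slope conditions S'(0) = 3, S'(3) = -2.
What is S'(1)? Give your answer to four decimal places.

-5.1333

Put m_i = S'' at the i-th knot. Here h = (1, 1, 1) and Δ = (-3, 0, 9), so the interior equations h_(i-1)·m_(i-1) + 2(h_(i-1)+h_i)·m_i + h_i·m_(i+1) = 6(Δ_i − Δ_(i-1)) read
  1·m_0 + 4·m_1 + 1·m_2 = 6(Δ_1 - Δ_0) = 18
  1·m_1 + 4·m_2 + 1·m_3 = 6(Δ_2 - Δ_1) = 54
Clamped end conditions give two more equations: 2h_0·m_0 + h_0·m_1 = 6(Δ_0 - S'(0)) = -36 and h_2·m_2 + 2h_2·m_3 = 6(S'(3) - Δ_2) = -66.
Forward elimination and back-substitution give m_0 = -296/15, m_1 = 52/15, m_2 = 358/15, m_3 = -674/15.
On [1, 2], S'(x) = b_1 + 2c_1·(x - 1) + 3d_1·(x - 1)² with b_1 = Δ_1 - h_1(2m_1 + m_2)/6 = -77/15, c_1 = m_1/2 = 26/15, d_1 = (m_2 - m_1)/(6h_1) = 17/5. So S'(1) = -77/15.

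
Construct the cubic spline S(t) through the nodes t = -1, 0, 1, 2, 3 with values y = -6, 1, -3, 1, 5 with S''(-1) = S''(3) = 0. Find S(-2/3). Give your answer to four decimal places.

Let M_i = S''(x_i). Step sizes h_i = 1, 1, 1, 1; slopes of the chords Δ_i = (y_(i+1) - y_i)/h_i = 7, -4, 4, 4.
  1·M_0 + 4·M_1 + 1·M_2 = 6(Δ_1 - Δ_0) = -66
  1·M_1 + 4·M_2 + 1·M_3 = 6(Δ_2 - Δ_1) = 48
  1·M_2 + 4·M_3 + 1·M_4 = 6(Δ_3 - Δ_2) = 0
Natural end conditions: M_0 = M_4 = 0.
Hence M_0 = 0, M_1 = -591/28, M_2 = 129/7, M_3 = -129/28, M_4 = 0.
On [-1, 0], S(t) = -6 + 589/56·(t + 1) + 0·(t + 1)² - 197/56·(t + 1)³.
With (t + 1) = 1/3: S(-2/3) = -496/189.

-2.6243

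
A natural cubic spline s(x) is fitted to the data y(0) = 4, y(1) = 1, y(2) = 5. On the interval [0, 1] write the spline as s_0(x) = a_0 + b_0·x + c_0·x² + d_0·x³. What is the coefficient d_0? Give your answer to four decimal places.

Write M_i for s''(x_i). With h_i = 1, 1 and divided differences Δ_i = -3, 4, the continuity of s' gives the tridiagonal system
  1·M_0 + 4·M_1 + 1·M_2 = 6(Δ_1 - Δ_0) = 42
Natural end conditions: M_0 = M_2 = 0.
Forward elimination and back-substitution give M_0 = 0, M_1 = 21/2, M_2 = 0.
On [0, 1], with s_0(x) = a_0 + b_0·x + c_0·x² + d_0·x³: c_0 = M_0/2 = 0, d_0 = (M_1 - M_0)/(6h_0) = 7/4, b_0 = Δ_0 - h_0(2M_0 + M_1)/6 = -19/4.

1.7500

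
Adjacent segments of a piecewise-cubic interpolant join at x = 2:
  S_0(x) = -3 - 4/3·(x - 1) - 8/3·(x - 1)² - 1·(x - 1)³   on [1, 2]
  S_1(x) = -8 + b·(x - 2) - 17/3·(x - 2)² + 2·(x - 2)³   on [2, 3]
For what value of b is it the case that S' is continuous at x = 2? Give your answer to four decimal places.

S_0'(x) = -4/3 - 16/3·(x - 1) - 3·(x - 1)², so S_0'(2) = -29/3. On the right, S_1'(2) = b, so b = -29/3.

-9.6667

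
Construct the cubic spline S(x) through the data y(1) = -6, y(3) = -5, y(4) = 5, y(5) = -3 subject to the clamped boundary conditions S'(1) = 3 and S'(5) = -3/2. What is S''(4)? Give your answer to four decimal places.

With M_i denoting the second derivative at x_i, h_i = 2, 1, 1, and Δ_i = (y_(i+1) − y_i)/h_i = 1/2, 10, -8:
  2·M_0 + 6·M_1 + 1·M_2 = 6(Δ_1 - Δ_0) = 57
  1·M_1 + 4·M_2 + 1·M_3 = 6(Δ_2 - Δ_1) = -108
Clamped end conditions give two more equations: 2h_0·M_0 + h_0·M_1 = 6(Δ_0 - S'(1)) = -15 and h_2·M_2 + 2h_2·M_3 = 6(S'(5) - Δ_2) = 39.
Hence M_0 = -159/11, M_1 = 471/22, M_2 = -468/11, M_3 = 897/22.

-42.5455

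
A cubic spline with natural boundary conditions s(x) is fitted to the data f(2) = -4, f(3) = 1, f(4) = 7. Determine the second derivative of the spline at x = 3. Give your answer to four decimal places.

Write M_i for s''(x_i). With h_i = 1, 1 and divided differences Δ_i = 5, 6, the continuity of s' gives the tridiagonal system
  1·M_0 + 4·M_1 + 1·M_2 = 6(Δ_1 - Δ_0) = 6
Natural end conditions: M_0 = M_2 = 0.
Solving: M_0 = 0, M_1 = 3/2, M_2 = 0.

1.5000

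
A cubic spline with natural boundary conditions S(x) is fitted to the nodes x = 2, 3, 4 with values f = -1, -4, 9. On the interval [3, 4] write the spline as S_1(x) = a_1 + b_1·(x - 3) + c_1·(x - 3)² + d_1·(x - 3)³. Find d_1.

-4

Put m_i = S'' at the i-th knot. Here h = (1, 1) and Δ = (-3, 13), so the interior equations h_(i-1)·m_(i-1) + 2(h_(i-1)+h_i)·m_i + h_i·m_(i+1) = 6(Δ_i − Δ_(i-1)) read
  1·m_0 + 4·m_1 + 1·m_2 = 6(Δ_1 - Δ_0) = 96
Natural end conditions: m_0 = m_2 = 0.
Solving: m_0 = 0, m_1 = 24, m_2 = 0.
On [3, 4], with S_1(x) = a_1 + b_1·(x - 3) + c_1·(x - 3)² + d_1·(x - 3)³: c_1 = m_1/2 = 12, d_1 = (m_2 - m_1)/(6h_1) = -4, b_1 = Δ_1 - h_1(2m_1 + m_2)/6 = 5.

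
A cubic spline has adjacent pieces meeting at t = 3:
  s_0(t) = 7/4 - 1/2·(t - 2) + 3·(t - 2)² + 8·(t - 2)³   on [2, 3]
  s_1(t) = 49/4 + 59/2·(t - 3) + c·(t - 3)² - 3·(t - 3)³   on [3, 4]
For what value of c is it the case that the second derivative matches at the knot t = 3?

27

s_0''(t) = 6 + 48·(t - 2), so s_0''(3) = 54. On the right, s_1''(3) = 2c, so c = 27.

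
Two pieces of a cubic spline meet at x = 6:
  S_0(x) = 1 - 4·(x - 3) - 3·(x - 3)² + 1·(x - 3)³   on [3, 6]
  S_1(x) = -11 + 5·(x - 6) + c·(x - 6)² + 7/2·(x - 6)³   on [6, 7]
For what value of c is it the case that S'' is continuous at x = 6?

S_0''(x) = -6 + 6·(x - 3), so S_0''(6) = 12. On the right, S_1''(6) = 2c, so c = 6.

6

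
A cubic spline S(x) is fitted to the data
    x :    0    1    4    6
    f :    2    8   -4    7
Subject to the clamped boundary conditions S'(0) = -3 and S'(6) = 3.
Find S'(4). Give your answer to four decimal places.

Put M_i = S'' at the i-th knot. Here h = (1, 3, 2) and Δ = (6, -4, 11/2), so the interior equations h_(i-1)·M_(i-1) + 2(h_(i-1)+h_i)·M_i + h_i·M_(i+1) = 6(Δ_i − Δ_(i-1)) read
  1·M_0 + 8·M_1 + 3·M_2 = 6(Δ_1 - Δ_0) = -60
  3·M_1 + 10·M_2 + 2·M_3 = 6(Δ_2 - Δ_1) = 57
Clamped end conditions give two more equations: 2h_0·M_0 + h_0·M_1 = 6(Δ_0 - S'(0)) = 54 and h_2·M_2 + 2h_2·M_3 = 6(S'(6) - Δ_2) = -15.
Hence M_0 = 919/26, M_1 = -217/13, M_2 = 331/26, M_3 = -263/26.
On [4, 6], S'(x) = b_2 + 2c_2·(x - 4) + 3d_2·(x - 4)² with b_2 = Δ_2 - h_2(2M_2 + M_3)/6 = 5/13, c_2 = M_2/2 = 331/52, d_2 = (M_3 - M_2)/(6h_2) = -99/52. So S'(4) = 5/13.

0.3846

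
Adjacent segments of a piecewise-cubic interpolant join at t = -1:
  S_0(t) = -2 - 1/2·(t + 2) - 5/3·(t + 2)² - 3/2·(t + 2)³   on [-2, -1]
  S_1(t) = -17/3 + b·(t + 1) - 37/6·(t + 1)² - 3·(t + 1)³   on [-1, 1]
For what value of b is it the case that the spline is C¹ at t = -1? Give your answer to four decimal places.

S_0'(t) = -1/2 - 10/3·(t + 2) - 9/2·(t + 2)², so S_0'(-1) = -25/3. On the right, S_1'(-1) = b, so b = -25/3.

-8.3333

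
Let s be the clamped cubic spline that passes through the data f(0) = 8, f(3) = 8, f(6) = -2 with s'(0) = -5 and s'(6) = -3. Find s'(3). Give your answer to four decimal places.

-0.5000

With M_i denoting the second derivative at x_i, h_i = 3, 3, and Δ_i = (y_(i+1) − y_i)/h_i = 0, -10/3:
  3·M_0 + 12·M_1 + 3·M_2 = 6(Δ_1 - Δ_0) = -20
Clamped end conditions give two more equations: 2h_0·M_0 + h_0·M_1 = 6(Δ_0 - s'(0)) = 30 and h_1·M_1 + 2h_1·M_2 = 6(s'(6) - Δ_1) = 2.
Solving the tridiagonal system: M_0 = 7, M_1 = -4, M_2 = 7/3.
On [3, 6], s'(x) = b_1 + 2c_1·(x - 3) + 3d_1·(x - 3)² with b_1 = Δ_1 - h_1(2M_1 + M_2)/6 = -1/2, c_1 = M_1/2 = -2, d_1 = (M_2 - M_1)/(6h_1) = 19/54. So s'(3) = -1/2.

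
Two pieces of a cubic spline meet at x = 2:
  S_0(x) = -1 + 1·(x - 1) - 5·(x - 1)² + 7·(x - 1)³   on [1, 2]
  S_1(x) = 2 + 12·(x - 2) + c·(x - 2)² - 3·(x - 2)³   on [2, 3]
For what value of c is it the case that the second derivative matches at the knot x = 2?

16

S_0''(x) = -10 + 42·(x - 1), so S_0''(2) = 32. On the right, S_1''(2) = 2c, so c = 16.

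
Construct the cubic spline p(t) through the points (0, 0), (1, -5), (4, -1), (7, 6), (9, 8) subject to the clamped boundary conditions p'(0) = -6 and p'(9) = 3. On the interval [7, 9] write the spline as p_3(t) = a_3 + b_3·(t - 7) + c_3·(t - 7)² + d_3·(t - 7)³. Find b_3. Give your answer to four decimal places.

Put σ_i = p'' at the i-th knot. Here h = (1, 3, 3, 2) and Δ = (-5, 4/3, 7/3, 1), so the interior equations h_(i-1)·σ_(i-1) + 2(h_(i-1)+h_i)·σ_i + h_i·σ_(i+1) = 6(Δ_i − Δ_(i-1)) read
  1·σ_0 + 8·σ_1 + 3·σ_2 = 6(Δ_1 - Δ_0) = 38
  3·σ_1 + 12·σ_2 + 3·σ_3 = 6(Δ_2 - Δ_1) = 6
  3·σ_2 + 10·σ_3 + 2·σ_4 = 6(Δ_3 - Δ_2) = -8
Clamped end conditions give two more equations: 2h_0·σ_0 + h_0·σ_1 = 6(Δ_0 - p'(0)) = 6 and h_3·σ_3 + 2h_3·σ_4 = 6(p'(9) - Δ_3) = 12.
Solving: σ_0 = 88/147, σ_1 = 706/147, σ_2 = -50/147, σ_3 = -212/147, σ_4 = 547/147.
On [7, 9], with p_3(t) = a_3 + b_3·(t - 7) + c_3·(t - 7)² + d_3·(t - 7)³: c_3 = σ_3/2 = -106/147, d_3 = (σ_4 - σ_3)/(6h_3) = 253/588, b_3 = Δ_3 - h_3(2σ_3 + σ_4)/6 = 106/147.

0.7211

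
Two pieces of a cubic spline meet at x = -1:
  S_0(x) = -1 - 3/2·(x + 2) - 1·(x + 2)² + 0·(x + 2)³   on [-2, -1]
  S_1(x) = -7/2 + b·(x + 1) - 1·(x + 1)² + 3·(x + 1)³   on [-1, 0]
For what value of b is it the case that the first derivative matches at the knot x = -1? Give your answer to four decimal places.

-3.5000

S_0'(x) = -3/2 - 2·(x + 2) + 0·(x + 2)², so S_0'(-1) = -7/2. On the right, S_1'(-1) = b, so b = -7/2.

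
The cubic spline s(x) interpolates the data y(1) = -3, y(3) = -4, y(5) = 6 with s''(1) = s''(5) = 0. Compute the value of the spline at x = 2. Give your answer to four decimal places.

-4.5313

Let M_i = s''(x_i). Step sizes h_i = 2, 2; slopes of the chords Δ_i = (y_(i+1) - y_i)/h_i = -1/2, 5.
  2·M_0 + 8·M_1 + 2·M_2 = 6(Δ_1 - Δ_0) = 33
Natural end conditions: M_0 = M_2 = 0.
Forward elimination and back-substitution give M_0 = 0, M_1 = 33/8, M_2 = 0.
On [1, 3], s(x) = -3 - 15/8·(x - 1) + 0·(x - 1)² + 11/32·(x - 1)³.
With (x - 1) = 1: s(2) = -145/32.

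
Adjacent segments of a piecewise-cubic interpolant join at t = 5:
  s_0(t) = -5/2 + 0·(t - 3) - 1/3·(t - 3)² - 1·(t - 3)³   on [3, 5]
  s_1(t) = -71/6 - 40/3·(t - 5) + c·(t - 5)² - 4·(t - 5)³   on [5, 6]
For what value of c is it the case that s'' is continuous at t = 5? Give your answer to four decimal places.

-6.3333

s_0''(t) = -2/3 - 6·(t - 3), so s_0''(5) = -38/3. On the right, s_1''(5) = 2c, so c = -19/3.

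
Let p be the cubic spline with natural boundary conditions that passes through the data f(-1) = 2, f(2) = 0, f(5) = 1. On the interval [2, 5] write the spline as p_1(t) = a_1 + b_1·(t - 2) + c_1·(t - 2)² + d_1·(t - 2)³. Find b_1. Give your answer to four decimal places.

With M_i denoting the second derivative at x_i, h_i = 3, 3, and Δ_i = (y_(i+1) − y_i)/h_i = -2/3, 1/3:
  3·M_0 + 12·M_1 + 3·M_2 = 6(Δ_1 - Δ_0) = 6
Natural end conditions: M_0 = M_2 = 0.
Solving: M_0 = 0, M_1 = 1/2, M_2 = 0.
On [2, 5], with p_1(t) = a_1 + b_1·(t - 2) + c_1·(t - 2)² + d_1·(t - 2)³: c_1 = M_1/2 = 1/4, d_1 = (M_2 - M_1)/(6h_1) = -1/36, b_1 = Δ_1 - h_1(2M_1 + M_2)/6 = -1/6.

-0.1667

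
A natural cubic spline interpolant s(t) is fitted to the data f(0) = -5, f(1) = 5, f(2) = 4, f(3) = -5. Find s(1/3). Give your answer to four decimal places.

Put M_i = s'' at the i-th knot. Here h = (1, 1, 1) and Δ = (10, -1, -9), so the interior equations h_(i-1)·M_(i-1) + 2(h_(i-1)+h_i)·M_i + h_i·M_(i+1) = 6(Δ_i − Δ_(i-1)) read
  1·M_0 + 4·M_1 + 1·M_2 = 6(Δ_1 - Δ_0) = -66
  1·M_1 + 4·M_2 + 1·M_3 = 6(Δ_2 - Δ_1) = -48
Natural end conditions: M_0 = M_3 = 0.
Solving the tridiagonal system: M_0 = 0, M_1 = -72/5, M_2 = -42/5, M_3 = 0.
On [0, 1], s(t) = -5 + 62/5·t + 0·t² - 12/5·t³.
With t = 1/3: s(1/3) = -43/45.

-0.9556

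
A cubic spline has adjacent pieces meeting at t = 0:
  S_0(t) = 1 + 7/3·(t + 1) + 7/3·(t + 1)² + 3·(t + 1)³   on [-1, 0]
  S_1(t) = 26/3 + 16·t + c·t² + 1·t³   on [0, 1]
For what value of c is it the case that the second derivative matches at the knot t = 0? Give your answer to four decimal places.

11.3333

S_0''(t) = 14/3 + 18·(t + 1), so S_0''(0) = 68/3. On the right, S_1''(0) = 2c, so c = 34/3.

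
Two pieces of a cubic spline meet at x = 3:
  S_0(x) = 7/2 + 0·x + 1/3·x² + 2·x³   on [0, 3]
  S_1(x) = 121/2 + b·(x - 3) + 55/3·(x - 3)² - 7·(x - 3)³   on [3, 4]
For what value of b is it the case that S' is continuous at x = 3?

56

S_0'(x) = 0 + 2/3·x + 6·x², so S_0'(3) = 56. On the right, S_1'(3) = b, so b = 56.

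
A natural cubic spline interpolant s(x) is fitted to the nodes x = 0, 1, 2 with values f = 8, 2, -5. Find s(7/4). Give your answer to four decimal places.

-3.1914

With M_i denoting the second derivative at x_i, h_i = 1, 1, and Δ_i = (y_(i+1) − y_i)/h_i = -6, -7:
  1·M_0 + 4·M_1 + 1·M_2 = 6(Δ_1 - Δ_0) = -6
Natural end conditions: M_0 = M_2 = 0.
Solving the tridiagonal system: M_0 = 0, M_1 = -3/2, M_2 = 0.
On [1, 2], s(x) = 2 - 13/2·(x - 1) - 3/4·(x - 1)² + 1/4·(x - 1)³.
With (x - 1) = 3/4: s(7/4) = -817/256.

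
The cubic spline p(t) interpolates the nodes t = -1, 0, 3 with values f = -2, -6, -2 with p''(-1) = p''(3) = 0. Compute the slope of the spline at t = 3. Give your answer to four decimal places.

Write σ_i for p''(x_i). With h_i = 1, 3 and divided differences Δ_i = -4, 4/3, the continuity of p' gives the tridiagonal system
  1·σ_0 + 8·σ_1 + 3·σ_2 = 6(Δ_1 - Δ_0) = 32
Natural end conditions: σ_0 = σ_2 = 0.
Solving the tridiagonal system: σ_0 = 0, σ_1 = 4, σ_2 = 0.
On [0, 3], p'(t) = b_1 + 2c_1·t + 3d_1·t² with b_1 = Δ_1 - h_1(2σ_1 + σ_2)/6 = -8/3, c_1 = σ_1/2 = 2, d_1 = (σ_2 - σ_1)/(6h_1) = -2/9. So p'(3) = 10/3.

3.3333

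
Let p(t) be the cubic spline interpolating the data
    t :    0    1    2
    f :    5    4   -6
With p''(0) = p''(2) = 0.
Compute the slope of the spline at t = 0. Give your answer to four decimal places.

Write m_i for p''(x_i). With h_i = 1, 1 and divided differences Δ_i = -1, -10, the continuity of p' gives the tridiagonal system
  1·m_0 + 4·m_1 + 1·m_2 = 6(Δ_1 - Δ_0) = -54
Natural end conditions: m_0 = m_2 = 0.
Forward elimination and back-substitution give m_0 = 0, m_1 = -27/2, m_2 = 0.
On [0, 1], p'(t) = b_0 + 2c_0·t + 3d_0·t² with b_0 = Δ_0 - h_0(2m_0 + m_1)/6 = 5/4, c_0 = m_0/2 = 0, d_0 = (m_1 - m_0)/(6h_0) = -9/4. So p'(0) = 5/4.

1.2500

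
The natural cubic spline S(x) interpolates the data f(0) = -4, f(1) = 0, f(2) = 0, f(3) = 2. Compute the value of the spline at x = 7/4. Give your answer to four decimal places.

0.0188

Put M_i = S'' at the i-th knot. Here h = (1, 1, 1) and Δ = (4, 0, 2), so the interior equations h_(i-1)·M_(i-1) + 2(h_(i-1)+h_i)·M_i + h_i·M_(i+1) = 6(Δ_i − Δ_(i-1)) read
  1·M_0 + 4·M_1 + 1·M_2 = 6(Δ_1 - Δ_0) = -24
  1·M_1 + 4·M_2 + 1·M_3 = 6(Δ_2 - Δ_1) = 12
Natural end conditions: M_0 = M_3 = 0.
Solving the tridiagonal system: M_0 = 0, M_1 = -36/5, M_2 = 24/5, M_3 = 0.
On [1, 2], S(x) = 0 + 8/5·(x - 1) - 18/5·(x - 1)² + 2·(x - 1)³.
With (x - 1) = 3/4: S(7/4) = 3/160.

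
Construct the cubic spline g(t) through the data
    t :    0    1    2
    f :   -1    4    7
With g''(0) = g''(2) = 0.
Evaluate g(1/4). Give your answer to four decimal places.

0.3672

Put m_i = g'' at the i-th knot. Here h = (1, 1) and Δ = (5, 3), so the interior equations h_(i-1)·m_(i-1) + 2(h_(i-1)+h_i)·m_i + h_i·m_(i+1) = 6(Δ_i − Δ_(i-1)) read
  1·m_0 + 4·m_1 + 1·m_2 = 6(Δ_1 - Δ_0) = -12
Natural end conditions: m_0 = m_2 = 0.
Solving: m_0 = 0, m_1 = -3, m_2 = 0.
On [0, 1], g(t) = -1 + 11/2·t + 0·t² - 1/2·t³.
With t = 1/4: g(1/4) = 47/128.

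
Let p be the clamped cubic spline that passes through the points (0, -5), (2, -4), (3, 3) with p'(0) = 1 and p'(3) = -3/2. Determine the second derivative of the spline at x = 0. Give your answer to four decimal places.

-8.0833

With m_i denoting the second derivative at x_i, h_i = 2, 1, and Δ_i = (y_(i+1) − y_i)/h_i = 1/2, 7:
  2·m_0 + 6·m_1 + 1·m_2 = 6(Δ_1 - Δ_0) = 39
Clamped end conditions give two more equations: 2h_0·m_0 + h_0·m_1 = 6(Δ_0 - p'(0)) = -3 and h_1·m_1 + 2h_1·m_2 = 6(p'(3) - Δ_1) = -51.
Solving the tridiagonal system: m_0 = -97/12, m_1 = 44/3, m_2 = -197/6.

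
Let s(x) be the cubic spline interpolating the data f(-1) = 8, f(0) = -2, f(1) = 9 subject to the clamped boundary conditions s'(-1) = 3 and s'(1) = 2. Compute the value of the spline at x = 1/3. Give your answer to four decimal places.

0.6296

Put M_i = s'' at the i-th knot. Here h = (1, 1) and Δ = (-10, 11), so the interior equations h_(i-1)·M_(i-1) + 2(h_(i-1)+h_i)·M_i + h_i·M_(i+1) = 6(Δ_i − Δ_(i-1)) read
  1·M_0 + 4·M_1 + 1·M_2 = 6(Δ_1 - Δ_0) = 126
Clamped end conditions give two more equations: 2h_0·M_0 + h_0·M_1 = 6(Δ_0 - s'(-1)) = -78 and h_1·M_1 + 2h_1·M_2 = 6(s'(1) - Δ_1) = -54.
Forward elimination and back-substitution give M_0 = -71, M_1 = 64, M_2 = -59.
On [0, 1], s(x) = -2 - 1/2·x + 32·x² - 41/2·x³.
With x = 1/3: s(1/3) = 17/27.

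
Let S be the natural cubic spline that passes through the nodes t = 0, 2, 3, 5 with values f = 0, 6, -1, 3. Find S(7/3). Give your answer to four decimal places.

With M_i denoting the second derivative at x_i, h_i = 2, 1, 2, and Δ_i = (y_(i+1) − y_i)/h_i = 3, -7, 2:
  2·M_0 + 6·M_1 + 1·M_2 = 6(Δ_1 - Δ_0) = -60
  1·M_1 + 6·M_2 + 2·M_3 = 6(Δ_2 - Δ_1) = 54
Natural end conditions: M_0 = M_3 = 0.
Hence M_0 = 0, M_1 = -414/35, M_2 = 384/35, M_3 = 0.
On [2, 3], S(t) = 6 - 171/35·(t - 2) - 207/35·(t - 2)² + 19/5·(t - 2)³.
With (t - 2) = 1/3: S(7/3) = 3643/945.

3.8550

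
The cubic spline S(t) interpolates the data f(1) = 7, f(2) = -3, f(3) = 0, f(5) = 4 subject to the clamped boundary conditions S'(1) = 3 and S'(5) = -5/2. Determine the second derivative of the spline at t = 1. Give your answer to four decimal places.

-56.5000

Put σ_i = S'' at the i-th knot. Here h = (1, 1, 2) and Δ = (-10, 3, 2), so the interior equations h_(i-1)·σ_(i-1) + 2(h_(i-1)+h_i)·σ_i + h_i·σ_(i+1) = 6(Δ_i − Δ_(i-1)) read
  1·σ_0 + 4·σ_1 + 1·σ_2 = 6(Δ_1 - Δ_0) = 78
  1·σ_1 + 6·σ_2 + 2·σ_3 = 6(Δ_2 - Δ_1) = -6
Clamped end conditions give two more equations: 2h_0·σ_0 + h_0·σ_1 = 6(Δ_0 - S'(1)) = -78 and h_2·σ_2 + 2h_2·σ_3 = 6(S'(5) - Δ_2) = -27.
Solving: σ_0 = -113/2, σ_1 = 35, σ_2 = -11/2, σ_3 = -4.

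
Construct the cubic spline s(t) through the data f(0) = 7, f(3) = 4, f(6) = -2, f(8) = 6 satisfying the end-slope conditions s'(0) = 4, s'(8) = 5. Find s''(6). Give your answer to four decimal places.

Write m_i for s''(x_i). With h_i = 3, 3, 2 and divided differences Δ_i = -1, -2, 4, the continuity of s' gives the tridiagonal system
  3·m_0 + 12·m_1 + 3·m_2 = 6(Δ_1 - Δ_0) = -6
  3·m_1 + 10·m_2 + 2·m_3 = 6(Δ_2 - Δ_1) = 36
Clamped end conditions give two more equations: 2h_0·m_0 + h_0·m_1 = 6(Δ_0 - s'(0)) = -30 and h_2·m_2 + 2h_2·m_3 = 6(s'(8) - Δ_2) = 6.
Solving the tridiagonal system: m_0 = -93/19, m_1 = -4/19, m_2 = 71/19, m_3 = -7/19.

3.7368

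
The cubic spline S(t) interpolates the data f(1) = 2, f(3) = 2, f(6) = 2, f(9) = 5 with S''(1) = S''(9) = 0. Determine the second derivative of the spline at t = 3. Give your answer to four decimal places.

-0.1622

With m_i denoting the second derivative at x_i, h_i = 2, 3, 3, and Δ_i = (y_(i+1) − y_i)/h_i = 0, 0, 1:
  2·m_0 + 10·m_1 + 3·m_2 = 6(Δ_1 - Δ_0) = 0
  3·m_1 + 12·m_2 + 3·m_3 = 6(Δ_2 - Δ_1) = 6
Natural end conditions: m_0 = m_3 = 0.
Forward elimination and back-substitution give m_0 = 0, m_1 = -6/37, m_2 = 20/37, m_3 = 0.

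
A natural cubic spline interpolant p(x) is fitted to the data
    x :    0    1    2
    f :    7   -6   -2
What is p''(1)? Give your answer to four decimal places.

Let M_i = p''(x_i). Step sizes h_i = 1, 1; slopes of the chords Δ_i = (y_(i+1) - y_i)/h_i = -13, 4.
  1·M_0 + 4·M_1 + 1·M_2 = 6(Δ_1 - Δ_0) = 102
Natural end conditions: M_0 = M_2 = 0.
Solving: M_0 = 0, M_1 = 51/2, M_2 = 0.

25.5000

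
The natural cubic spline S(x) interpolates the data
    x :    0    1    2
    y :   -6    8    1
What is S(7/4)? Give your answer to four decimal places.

3.9805

Let m_i = S''(x_i). Step sizes h_i = 1, 1; slopes of the chords Δ_i = (y_(i+1) - y_i)/h_i = 14, -7.
  1·m_0 + 4·m_1 + 1·m_2 = 6(Δ_1 - Δ_0) = -126
Natural end conditions: m_0 = m_2 = 0.
Hence m_0 = 0, m_1 = -63/2, m_2 = 0.
On [1, 2], S(x) = 8 + 7/2·(x - 1) - 63/4·(x - 1)² + 21/4·(x - 1)³.
With (x - 1) = 3/4: S(7/4) = 1019/256.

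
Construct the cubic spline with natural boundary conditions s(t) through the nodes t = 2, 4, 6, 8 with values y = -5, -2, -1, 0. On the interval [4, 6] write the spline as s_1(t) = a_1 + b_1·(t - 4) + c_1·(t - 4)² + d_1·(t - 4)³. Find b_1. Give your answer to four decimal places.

0.9667

With M_i denoting the second derivative at x_i, h_i = 2, 2, 2, and Δ_i = (y_(i+1) − y_i)/h_i = 3/2, 1/2, 1/2:
  2·M_0 + 8·M_1 + 2·M_2 = 6(Δ_1 - Δ_0) = -6
  2·M_1 + 8·M_2 + 2·M_3 = 6(Δ_2 - Δ_1) = 0
Natural end conditions: M_0 = M_3 = 0.
Solving: M_0 = 0, M_1 = -4/5, M_2 = 1/5, M_3 = 0.
On [4, 6], with s_1(t) = a_1 + b_1·(t - 4) + c_1·(t - 4)² + d_1·(t - 4)³: c_1 = M_1/2 = -2/5, d_1 = (M_2 - M_1)/(6h_1) = 1/12, b_1 = Δ_1 - h_1(2M_1 + M_2)/6 = 29/30.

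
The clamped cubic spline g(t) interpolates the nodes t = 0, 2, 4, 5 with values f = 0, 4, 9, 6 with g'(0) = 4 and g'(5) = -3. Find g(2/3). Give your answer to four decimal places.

With m_i denoting the second derivative at x_i, h_i = 2, 2, 1, and Δ_i = (y_(i+1) − y_i)/h_i = 2, 5/2, -3:
  2·m_0 + 8·m_1 + 2·m_2 = 6(Δ_1 - Δ_0) = 3
  2·m_1 + 6·m_2 + 1·m_3 = 6(Δ_2 - Δ_1) = -33
Clamped end conditions give two more equations: 2h_0·m_0 + h_0·m_1 = 6(Δ_0 - g'(0)) = -12 and h_2·m_2 + 2h_2·m_3 = 6(g'(5) - Δ_2) = 0.
Solving the tridiagonal system: m_0 = -215/46, m_1 = 77/23, m_2 = -166/23, m_3 = 83/23.
On [0, 2], g(t) = 0 + 4·t - 215/92·t² + 123/184·t³.
With t = 2/3: g(2/3) = 42/23.

1.8261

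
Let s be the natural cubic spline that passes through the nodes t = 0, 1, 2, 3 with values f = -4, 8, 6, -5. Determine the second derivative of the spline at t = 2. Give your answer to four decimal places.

Let m_i = s''(x_i). Step sizes h_i = 1, 1, 1; slopes of the chords Δ_i = (y_(i+1) - y_i)/h_i = 12, -2, -11.
  1·m_0 + 4·m_1 + 1·m_2 = 6(Δ_1 - Δ_0) = -84
  1·m_1 + 4·m_2 + 1·m_3 = 6(Δ_2 - Δ_1) = -54
Natural end conditions: m_0 = m_3 = 0.
Hence m_0 = 0, m_1 = -94/5, m_2 = -44/5, m_3 = 0.

-8.8000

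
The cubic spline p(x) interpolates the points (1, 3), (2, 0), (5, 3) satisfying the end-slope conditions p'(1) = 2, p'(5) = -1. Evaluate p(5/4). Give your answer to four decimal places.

2.9824

Write m_i for p''(x_i). With h_i = 1, 3 and divided differences Δ_i = -3, 1, the continuity of p' gives the tridiagonal system
  1·m_0 + 8·m_1 + 3·m_2 = 6(Δ_1 - Δ_0) = 24
Clamped end conditions give two more equations: 2h_0·m_0 + h_0·m_1 = 6(Δ_0 - p'(1)) = -30 and h_1·m_1 + 2h_1·m_2 = 6(p'(5) - Δ_1) = -12.
Hence m_0 = -75/4, m_1 = 15/2, m_2 = -23/4.
On [1, 2], p(x) = 3 + 2·(x - 1) - 75/8·(x - 1)² + 35/8·(x - 1)³.
With (x - 1) = 1/4: p(5/4) = 1527/512.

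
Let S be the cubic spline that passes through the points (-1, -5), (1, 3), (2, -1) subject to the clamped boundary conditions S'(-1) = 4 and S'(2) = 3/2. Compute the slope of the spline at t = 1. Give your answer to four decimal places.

Let m_i = S''(x_i). Step sizes h_i = 2, 1; slopes of the chords Δ_i = (y_(i+1) - y_i)/h_i = 4, -4.
  2·m_0 + 6·m_1 + 1·m_2 = 6(Δ_1 - Δ_0) = -48
Clamped end conditions give two more equations: 2h_0·m_0 + h_0·m_1 = 6(Δ_0 - S'(-1)) = 0 and h_1·m_1 + 2h_1·m_2 = 6(S'(2) - Δ_1) = 33.
Forward elimination and back-substitution give m_0 = 43/6, m_1 = -43/3, m_2 = 71/3.
On [1, 2], S'(t) = b_1 + 2c_1·(t - 1) + 3d_1·(t - 1)² with b_1 = Δ_1 - h_1(2m_1 + m_2)/6 = -19/6, c_1 = m_1/2 = -43/6, d_1 = (m_2 - m_1)/(6h_1) = 19/3. So S'(1) = -19/6.

-3.1667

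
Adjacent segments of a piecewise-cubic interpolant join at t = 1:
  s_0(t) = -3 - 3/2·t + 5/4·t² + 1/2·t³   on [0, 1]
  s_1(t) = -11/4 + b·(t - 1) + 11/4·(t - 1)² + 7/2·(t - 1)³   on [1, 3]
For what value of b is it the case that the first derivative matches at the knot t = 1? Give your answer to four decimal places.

2.5000

s_0'(t) = -3/2 + 5/2·t + 3/2·t², so s_0'(1) = 5/2. On the right, s_1'(1) = b, so b = 5/2.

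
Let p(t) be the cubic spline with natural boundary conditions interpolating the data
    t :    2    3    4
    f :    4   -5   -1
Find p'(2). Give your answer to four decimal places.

-12.2500

With M_i denoting the second derivative at x_i, h_i = 1, 1, and Δ_i = (y_(i+1) − y_i)/h_i = -9, 4:
  1·M_0 + 4·M_1 + 1·M_2 = 6(Δ_1 - Δ_0) = 78
Natural end conditions: M_0 = M_2 = 0.
Solving: M_0 = 0, M_1 = 39/2, M_2 = 0.
On [2, 3], p'(t) = b_0 + 2c_0·(t - 2) + 3d_0·(t - 2)² with b_0 = Δ_0 - h_0(2M_0 + M_1)/6 = -49/4, c_0 = M_0/2 = 0, d_0 = (M_1 - M_0)/(6h_0) = 13/4. So p'(2) = -49/4.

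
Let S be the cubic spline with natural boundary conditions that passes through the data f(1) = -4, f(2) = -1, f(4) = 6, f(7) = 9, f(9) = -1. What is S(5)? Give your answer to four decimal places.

8.8603

With M_i denoting the second derivative at x_i, h_i = 1, 2, 3, 2, and Δ_i = (y_(i+1) − y_i)/h_i = 3, 7/2, 1, -5:
  1·M_0 + 6·M_1 + 2·M_2 = 6(Δ_1 - Δ_0) = 3
  2·M_1 + 10·M_2 + 3·M_3 = 6(Δ_2 - Δ_1) = -15
  3·M_2 + 10·M_3 + 2·M_4 = 6(Δ_3 - Δ_2) = -36
Natural end conditions: M_0 = M_4 = 0.
Solving the tridiagonal system: M_0 = 0, M_1 = 357/506, M_2 = -156/253, M_3 = -864/253, M_4 = 0.
On [4, 7], S(x) = 6 + 841/253·(x - 4) - 78/253·(x - 4)² - 118/759·(x - 4)³.
With (x - 4) = 1: S(5) = 6725/759.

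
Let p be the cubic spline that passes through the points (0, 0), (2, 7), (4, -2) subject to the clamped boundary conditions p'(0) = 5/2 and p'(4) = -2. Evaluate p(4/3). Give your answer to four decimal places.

5.8148

Put M_i = p'' at the i-th knot. Here h = (2, 2) and Δ = (7/2, -9/2), so the interior equations h_(i-1)·M_(i-1) + 2(h_(i-1)+h_i)·M_i + h_i·M_(i+1) = 6(Δ_i − Δ_(i-1)) read
  2·M_0 + 8·M_1 + 2·M_2 = 6(Δ_1 - Δ_0) = -48
Clamped end conditions give two more equations: 2h_0·M_0 + h_0·M_1 = 6(Δ_0 - p'(0)) = 6 and h_1·M_1 + 2h_1·M_2 = 6(p'(4) - Δ_1) = 15.
Hence M_0 = 51/8, M_1 = -39/4, M_2 = 69/8.
On [0, 2], p(t) = 0 + 5/2·t + 51/16·t² - 43/32·t³.
With t = 4/3: p(4/3) = 157/27.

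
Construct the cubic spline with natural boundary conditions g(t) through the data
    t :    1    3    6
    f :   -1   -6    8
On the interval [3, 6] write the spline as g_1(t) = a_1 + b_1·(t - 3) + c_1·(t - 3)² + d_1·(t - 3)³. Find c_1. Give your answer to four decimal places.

Write M_i for g''(x_i). With h_i = 2, 3 and divided differences Δ_i = -5/2, 14/3, the continuity of g' gives the tridiagonal system
  2·M_0 + 10·M_1 + 3·M_2 = 6(Δ_1 - Δ_0) = 43
Natural end conditions: M_0 = M_2 = 0.
Solving: M_0 = 0, M_1 = 43/10, M_2 = 0.
On [3, 6], with g_1(t) = a_1 + b_1·(t - 3) + c_1·(t - 3)² + d_1·(t - 3)³: c_1 = M_1/2 = 43/20, d_1 = (M_2 - M_1)/(6h_1) = -43/180, b_1 = Δ_1 - h_1(2M_1 + M_2)/6 = 11/30.

2.1500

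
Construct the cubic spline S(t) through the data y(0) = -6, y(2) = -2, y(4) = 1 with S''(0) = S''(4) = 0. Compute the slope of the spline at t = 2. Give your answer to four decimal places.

Let m_i = S''(x_i). Step sizes h_i = 2, 2; slopes of the chords Δ_i = (y_(i+1) - y_i)/h_i = 2, 3/2.
  2·m_0 + 8·m_1 + 2·m_2 = 6(Δ_1 - Δ_0) = -3
Natural end conditions: m_0 = m_2 = 0.
Solving the tridiagonal system: m_0 = 0, m_1 = -3/8, m_2 = 0.
On [2, 4], S'(t) = b_1 + 2c_1·(t - 2) + 3d_1·(t - 2)² with b_1 = Δ_1 - h_1(2m_1 + m_2)/6 = 7/4, c_1 = m_1/2 = -3/16, d_1 = (m_2 - m_1)/(6h_1) = 1/32. So S'(2) = 7/4.

1.7500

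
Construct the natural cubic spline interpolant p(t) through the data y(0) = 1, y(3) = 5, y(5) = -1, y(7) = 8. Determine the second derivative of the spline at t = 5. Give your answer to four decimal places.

6.6053

With m_i denoting the second derivative at x_i, h_i = 3, 2, 2, and Δ_i = (y_(i+1) − y_i)/h_i = 4/3, -3, 9/2:
  3·m_0 + 10·m_1 + 2·m_2 = 6(Δ_1 - Δ_0) = -26
  2·m_1 + 8·m_2 + 2·m_3 = 6(Δ_2 - Δ_1) = 45
Natural end conditions: m_0 = m_3 = 0.
Solving: m_0 = 0, m_1 = -149/38, m_2 = 251/38, m_3 = 0.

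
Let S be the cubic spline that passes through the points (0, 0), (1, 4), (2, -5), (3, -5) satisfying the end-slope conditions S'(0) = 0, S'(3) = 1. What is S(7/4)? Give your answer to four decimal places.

-2.7844

Put σ_i = S'' at the i-th knot. Here h = (1, 1, 1) and Δ = (4, -9, 0), so the interior equations h_(i-1)·σ_(i-1) + 2(h_(i-1)+h_i)·σ_i + h_i·σ_(i+1) = 6(Δ_i − Δ_(i-1)) read
  1·σ_0 + 4·σ_1 + 1·σ_2 = 6(Δ_1 - Δ_0) = -78
  1·σ_1 + 4·σ_2 + 1·σ_3 = 6(Δ_2 - Δ_1) = 54
Clamped end conditions give two more equations: 2h_0·σ_0 + h_0·σ_1 = 6(Δ_0 - S'(0)) = 24 and h_2·σ_2 + 2h_2·σ_3 = 6(S'(3) - Δ_2) = 6.
Solving: σ_0 = 424/15, σ_1 = -488/15, σ_2 = 358/15, σ_3 = -134/15.
On [1, 2], S(t) = 4 - 32/15·(t - 1) - 244/15·(t - 1)² + 47/5·(t - 1)³.
With (t - 1) = 3/4: S(7/4) = -891/320.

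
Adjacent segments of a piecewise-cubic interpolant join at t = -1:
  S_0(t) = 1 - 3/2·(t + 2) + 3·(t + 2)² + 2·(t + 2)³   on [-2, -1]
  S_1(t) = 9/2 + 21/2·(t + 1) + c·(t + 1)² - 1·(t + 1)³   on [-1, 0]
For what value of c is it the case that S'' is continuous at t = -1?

9

S_0''(t) = 6 + 12·(t + 2), so S_0''(-1) = 18. On the right, S_1''(-1) = 2c, so c = 9.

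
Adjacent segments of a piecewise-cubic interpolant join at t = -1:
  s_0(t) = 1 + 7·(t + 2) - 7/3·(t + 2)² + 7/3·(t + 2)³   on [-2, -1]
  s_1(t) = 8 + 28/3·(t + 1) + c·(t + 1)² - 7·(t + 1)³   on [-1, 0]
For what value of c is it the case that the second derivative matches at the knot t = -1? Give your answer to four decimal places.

4.6667

s_0''(t) = -14/3 + 14·(t + 2), so s_0''(-1) = 28/3. On the right, s_1''(-1) = 2c, so c = 14/3.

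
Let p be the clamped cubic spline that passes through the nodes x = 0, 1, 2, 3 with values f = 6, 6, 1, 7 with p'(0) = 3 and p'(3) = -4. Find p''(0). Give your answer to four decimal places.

-1.4667

Write σ_i for p''(x_i). With h_i = 1, 1, 1 and divided differences Δ_i = 0, -5, 6, the continuity of p' gives the tridiagonal system
  1·σ_0 + 4·σ_1 + 1·σ_2 = 6(Δ_1 - Δ_0) = -30
  1·σ_1 + 4·σ_2 + 1·σ_3 = 6(Δ_2 - Δ_1) = 66
Clamped end conditions give two more equations: 2h_0·σ_0 + h_0·σ_1 = 6(Δ_0 - p'(0)) = -18 and h_2·σ_2 + 2h_2·σ_3 = 6(p'(3) - Δ_2) = -60.
Hence σ_0 = -22/15, σ_1 = -226/15, σ_2 = 476/15, σ_3 = -688/15.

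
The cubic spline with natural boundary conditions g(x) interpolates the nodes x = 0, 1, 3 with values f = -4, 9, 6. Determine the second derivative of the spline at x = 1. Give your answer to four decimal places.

-14.5000

With M_i denoting the second derivative at x_i, h_i = 1, 2, and Δ_i = (y_(i+1) − y_i)/h_i = 13, -3/2:
  1·M_0 + 6·M_1 + 2·M_2 = 6(Δ_1 - Δ_0) = -87
Natural end conditions: M_0 = M_2 = 0.
Hence M_0 = 0, M_1 = -29/2, M_2 = 0.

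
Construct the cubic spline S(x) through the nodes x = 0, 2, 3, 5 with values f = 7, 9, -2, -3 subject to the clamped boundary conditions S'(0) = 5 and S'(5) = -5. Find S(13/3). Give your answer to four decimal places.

With M_i denoting the second derivative at x_i, h_i = 2, 1, 2, and Δ_i = (y_(i+1) − y_i)/h_i = 1, -11, -1/2:
  2·M_0 + 6·M_1 + 1·M_2 = 6(Δ_1 - Δ_0) = -72
  1·M_1 + 6·M_2 + 2·M_3 = 6(Δ_2 - Δ_1) = 63
Clamped end conditions give two more equations: 2h_0·M_0 + h_0·M_1 = 6(Δ_0 - S'(0)) = -24 and h_2·M_2 + 2h_2·M_3 = 6(S'(5) - Δ_2) = -27.
Solving: M_0 = 59/32, M_1 = -251/16, M_2 = 295/16, M_3 = -511/32.
On [3, 5], S(x) = -2 - 239/32·(x - 3) + 295/32·(x - 3)² - 367/128·(x - 3)³.
With (x - 3) = 4/3: S(13/3) = -511/216.

-2.3657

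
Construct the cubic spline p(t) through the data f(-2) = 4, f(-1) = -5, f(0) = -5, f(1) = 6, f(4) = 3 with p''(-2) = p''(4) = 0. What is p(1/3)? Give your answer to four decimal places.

-1.8314

Put M_i = p'' at the i-th knot. Here h = (1, 1, 1, 3) and Δ = (-9, 0, 11, -1), so the interior equations h_(i-1)·M_(i-1) + 2(h_(i-1)+h_i)·M_i + h_i·M_(i+1) = 6(Δ_i − Δ_(i-1)) read
  1·M_0 + 4·M_1 + 1·M_2 = 6(Δ_1 - Δ_0) = 54
  1·M_1 + 4·M_2 + 1·M_3 = 6(Δ_2 - Δ_1) = 66
  1·M_2 + 8·M_3 + 3·M_4 = 6(Δ_3 - Δ_2) = -72
Natural end conditions: M_0 = M_4 = 0.
Solving: M_0 = 0, M_1 = 537/58, M_2 = 492/29, M_3 = -645/58, M_4 = 0.
On [0, 1], p(t) = -5 + 835/116·t + 246/29·t² - 543/116·t³.
With t = 1/3: p(1/3) = -478/261.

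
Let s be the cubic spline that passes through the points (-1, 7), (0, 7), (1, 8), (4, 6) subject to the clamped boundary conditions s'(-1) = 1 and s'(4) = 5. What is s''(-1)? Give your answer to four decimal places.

With M_i denoting the second derivative at x_i, h_i = 1, 1, 3, and Δ_i = (y_(i+1) − y_i)/h_i = 0, 1, -2/3:
  1·M_0 + 4·M_1 + 1·M_2 = 6(Δ_1 - Δ_0) = 6
  1·M_1 + 8·M_2 + 3·M_3 = 6(Δ_2 - Δ_1) = -10
Clamped end conditions give two more equations: 2h_0·M_0 + h_0·M_1 = 6(Δ_0 - s'(-1)) = -6 and h_2·M_2 + 2h_2·M_3 = 6(s'(4) - Δ_2) = 34.
Forward elimination and back-substitution give M_0 = -144/29, M_1 = 114/29, M_2 = -138/29, M_3 = 700/87.

-4.9655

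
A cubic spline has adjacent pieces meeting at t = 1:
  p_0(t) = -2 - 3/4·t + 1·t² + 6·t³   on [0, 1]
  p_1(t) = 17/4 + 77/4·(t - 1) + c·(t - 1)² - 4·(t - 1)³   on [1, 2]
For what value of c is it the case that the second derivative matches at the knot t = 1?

p_0''(t) = 2 + 36·t, so p_0''(1) = 38. On the right, p_1''(1) = 2c, so c = 19.

19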